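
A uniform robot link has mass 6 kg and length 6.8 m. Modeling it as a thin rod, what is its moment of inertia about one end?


I = (1/3) * m * L^2
= (1/3) * 6 * 6.8^2
= 0.333333 * 6 * 46.24
= 92.48 kg*m^2


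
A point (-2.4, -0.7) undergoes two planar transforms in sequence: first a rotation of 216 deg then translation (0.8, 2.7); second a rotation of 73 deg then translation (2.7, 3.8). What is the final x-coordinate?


After transform 1:
x1 = cos(216)*-2.4 - sin(216)*-0.7 + 0.8 = 2.3302
y1 = sin(216)*-2.4 + cos(216)*-0.7 + 2.7 = 4.677
After transform 2:
x2 = cos(73)*2.3302 - sin(73)*4.677 + 2.7
= -1.0914


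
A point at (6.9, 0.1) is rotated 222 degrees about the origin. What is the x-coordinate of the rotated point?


x' = x*cos(theta) - y*sin(theta)
cos(222 deg) = -0.7431, sin(222 deg) = -0.6691
x' = 6.9 * -0.7431 - 0.1 * -0.6691
= -5.1277 - -0.0669
= -5.0608


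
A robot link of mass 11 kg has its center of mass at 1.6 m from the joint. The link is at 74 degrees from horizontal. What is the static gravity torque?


tau = m*g*L*cos(angle)
= 11 * 9.81 * 1.6 * cos(74 deg)
= 11 * 9.81 * 1.6 * 0.2756
= 47.5904 Nm


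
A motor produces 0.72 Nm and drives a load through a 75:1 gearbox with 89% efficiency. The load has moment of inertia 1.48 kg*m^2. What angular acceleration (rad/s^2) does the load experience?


tau_out = tau_motor * N * eta
= 0.72 * 75 * 0.89 = 48.06 Nm
alpha = tau_out / I = 48.06 / 1.48
= 32.473 rad/s^2


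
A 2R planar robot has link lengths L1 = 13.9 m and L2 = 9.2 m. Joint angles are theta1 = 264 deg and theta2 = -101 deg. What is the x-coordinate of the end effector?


Convert angles to radians: theta1 = 4.6077, theta2 = -1.7628
x = L1*cos(theta1) + L2*cos(theta1+theta2)
x = -1.4529 + -8.798
x = -10.2509


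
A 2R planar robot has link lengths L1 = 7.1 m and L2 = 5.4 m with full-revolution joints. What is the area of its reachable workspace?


r_max = L1 + L2 = 12.5 m
r_min = |L1 - L2| = 1.7 m
Area = pi*(r_max^2 - r_min^2)
= pi*(156.25 - 2.89)
= pi * 153.36
= 481.7946 m^2


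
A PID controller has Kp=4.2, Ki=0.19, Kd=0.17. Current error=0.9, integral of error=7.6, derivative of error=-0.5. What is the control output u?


u = Kp*e + Ki*int(e) + Kd*de/dt
= 4.2*0.9 + 0.19*7.6 + 0.17*(-0.5)
= 3.78 + 1.444 + -0.085
= 5.139


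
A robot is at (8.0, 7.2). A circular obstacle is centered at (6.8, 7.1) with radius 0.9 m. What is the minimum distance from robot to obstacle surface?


center_dist = sqrt((8.0-6.8)^2 + (7.2-7.1)^2)
= sqrt(1.44 + 0.01)
= 1.2042
min_dist = center_dist - radius = 1.2042 - 0.9 = 0.3042 m


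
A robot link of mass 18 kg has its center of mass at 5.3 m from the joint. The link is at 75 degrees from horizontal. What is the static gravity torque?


tau = m*g*L*cos(angle)
= 18 * 9.81 * 5.3 * cos(75 deg)
= 18 * 9.81 * 5.3 * 0.2588
= 242.222 Nm


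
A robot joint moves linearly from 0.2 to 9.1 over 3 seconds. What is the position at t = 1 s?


s = t/T = 1/3 = 0.3333
p(t) = p0 + (pf-p0)*s
= 0.2 + (9.1 - 0.2) * 0.3333
= 3.1667


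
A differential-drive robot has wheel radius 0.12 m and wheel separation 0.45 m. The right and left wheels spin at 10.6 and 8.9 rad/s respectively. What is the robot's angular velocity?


vR = r*wR = 0.12*10.6 = 1.272 m/s
vL = r*wL = 0.12*8.9 = 1.068 m/s
v = (vR+vL)/2 = 1.17 m/s
omega = (vR-vL)/L = 0.4533 rad/s
angular velocity = 0.4533 rad/s


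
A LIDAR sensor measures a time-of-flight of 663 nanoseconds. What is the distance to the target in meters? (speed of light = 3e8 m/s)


tof = 663 ns = 6.63e-07 s
dist = c * tof / 2
= 3e8 * 6.63e-07 / 2
= 99.45 m


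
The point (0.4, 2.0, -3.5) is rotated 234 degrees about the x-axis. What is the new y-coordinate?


Rotation about x-axis: y' = y*cos(theta) - z*sin(theta)
= 2.0 * -0.5878 - -3.5 * -0.809
= -4.0071


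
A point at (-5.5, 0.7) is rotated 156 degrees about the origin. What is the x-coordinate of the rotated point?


x' = x*cos(theta) - y*sin(theta)
cos(156 deg) = -0.9135, sin(156 deg) = 0.4067
x' = -5.5 * -0.9135 - 0.7 * 0.4067
= 5.0245 - 0.2847
= 4.7398


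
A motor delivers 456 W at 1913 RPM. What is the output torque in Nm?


omega = 1913 * 2*pi/60 = 200.3289 rad/s
tau = P / omega = 456 / 200.3289
= 2.2763 Nm


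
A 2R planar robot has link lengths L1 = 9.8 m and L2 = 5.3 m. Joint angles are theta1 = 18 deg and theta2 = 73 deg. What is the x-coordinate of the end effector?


Convert angles to radians: theta1 = 0.3142, theta2 = 1.2741
x = L1*cos(theta1) + L2*cos(theta1+theta2)
x = 9.3204 + -0.0925
x = 9.2279


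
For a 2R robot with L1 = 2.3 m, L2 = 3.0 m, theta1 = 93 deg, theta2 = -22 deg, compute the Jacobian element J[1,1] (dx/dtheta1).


J[1,1] = -L1*sin(t1) - L2*sin(t1+t2)
= -2.3*sin(93) - 3.0*sin(71)
= -5.1334


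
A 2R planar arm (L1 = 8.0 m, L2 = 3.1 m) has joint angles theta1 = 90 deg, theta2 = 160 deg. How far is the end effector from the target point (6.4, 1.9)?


End effector via forward kinematics:
x = L1*cos(t1) + L2*cos(t1+t2) = -1.0603
y = L1*sin(t1) + L2*sin(t1+t2) = 5.087
Distance to target:
d = sqrt((6.4 - -1.0603)^2 + (1.9 - 5.087)^2)
= sqrt(55.6555 + 10.1567)
= 8.1125 m


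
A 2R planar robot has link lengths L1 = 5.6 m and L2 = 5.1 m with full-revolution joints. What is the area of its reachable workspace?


r_max = L1 + L2 = 10.7 m
r_min = |L1 - L2| = 0.5 m
Area = pi*(r_max^2 - r_min^2)
= pi*(114.49 - 0.25)
= pi * 114.24
= 358.8955 m^2


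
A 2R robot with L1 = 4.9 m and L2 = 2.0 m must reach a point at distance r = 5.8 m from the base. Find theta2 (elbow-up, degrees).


cos(theta2) = (r^2 - L1^2 - L2^2) / (2*L1*L2)
cos(theta2) = (33.64 - 24.01 - 4.0) / 19.6
cos(theta2) = 0.287245
theta2 = 73.3069 degrees


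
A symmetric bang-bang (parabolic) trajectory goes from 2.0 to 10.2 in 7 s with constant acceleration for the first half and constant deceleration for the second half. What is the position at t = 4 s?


Symmetric rest-to-rest: each phase covers (pf-p0)/2 in time T/2. 0.5*a*(T/2)^2 = (pf-p0)/2 => a = 4*(pf-p0)/T^2
a = 4*(10.2-2.0)/7^2 = 0.6694
t = 4 is in the deceleration phase (t > T/2).
p = pf - 0.5*a*(T-t)^2 = 10.2 - 0.5*0.6694*3^2
= 7.1878


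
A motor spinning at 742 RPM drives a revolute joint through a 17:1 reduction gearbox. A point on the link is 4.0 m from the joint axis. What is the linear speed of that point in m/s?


omega_motor = 742 * 2*pi/60 = 77.7021 rad/s
omega_joint = omega_motor / 17 = 4.5707 rad/s
v = omega_joint * r = 4.5707 * 4.0
= 18.2828 m/s


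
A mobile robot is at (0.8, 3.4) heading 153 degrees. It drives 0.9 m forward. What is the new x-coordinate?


x_new = x0 + d*cos(theta)
= 0.8 + 0.9*cos(153)
= 0.8 + -0.8019
= -0.0019


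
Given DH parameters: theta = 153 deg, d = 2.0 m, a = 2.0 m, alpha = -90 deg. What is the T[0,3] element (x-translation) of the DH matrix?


T[0,3] = a * cos(theta)
= 2.0 * cos(153 deg)
= 2.0 * -0.891
= -1.782


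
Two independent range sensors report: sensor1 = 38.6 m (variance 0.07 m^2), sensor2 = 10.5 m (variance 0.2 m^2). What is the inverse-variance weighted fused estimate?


w1 = (1/var1) / (1/var1 + 1/var2)
   = 14.2857 / (14.2857 + 5.0) = 0.7407
w2 = 1 - w1 = 0.2593
fused = w1*s1 + w2*s2 = 28.5926 + 2.7222
= 31.3148 m


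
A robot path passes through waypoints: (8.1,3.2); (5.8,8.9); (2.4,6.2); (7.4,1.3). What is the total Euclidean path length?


Segment lengths:
  seg1 = sqrt((-2.3)^2 + (5.7)^2) = 6.1465
  seg2 = sqrt((-3.4)^2 + (-2.7)^2) = 4.3417
  seg3 = sqrt((5.0)^2 + (-4.9)^2) = 7.0007
Total = 17.4889


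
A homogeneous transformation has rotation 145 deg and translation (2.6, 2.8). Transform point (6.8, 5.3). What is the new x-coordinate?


x' = cos(theta)*px - sin(theta)*py + tx
= -0.8192*6.8 - 0.5736*5.3 + 2.6
= -6.0102


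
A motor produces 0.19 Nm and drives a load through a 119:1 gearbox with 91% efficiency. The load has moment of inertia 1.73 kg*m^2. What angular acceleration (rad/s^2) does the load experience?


tau_out = tau_motor * N * eta
= 0.19 * 119 * 0.91 = 20.5751 Nm
alpha = tau_out / I = 20.5751 / 1.73
= 11.8931 rad/s^2


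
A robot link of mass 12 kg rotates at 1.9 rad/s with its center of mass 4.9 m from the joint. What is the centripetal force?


F = m * omega^2 * r
= 12 * 1.9^2 * 4.9
= 12 * 3.61 * 4.9
= 212.268 N


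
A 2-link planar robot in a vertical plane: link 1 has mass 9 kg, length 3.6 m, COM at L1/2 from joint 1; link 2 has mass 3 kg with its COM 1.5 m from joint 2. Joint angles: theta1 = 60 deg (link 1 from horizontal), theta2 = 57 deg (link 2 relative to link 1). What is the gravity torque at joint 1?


Horizontal distance from joint 1 to link-1 COM:
  x_c1 = (L1/2)*cos(t1) = 1.8 * 0.5 = 0.9 m
Horizontal distance from joint 1 to link-2 COM:
  x_c2 = L1*cos(t1) + Lc2*cos(t1+t2)
       = 3.6*0.5 + 1.5*-0.454 = 1.119 m
tau1 = m1*g*x_c1 + m2*g*x_c2
     = 9*9.81*0.9 + 3*9.81*1.119
     = 79.461 + 32.9326
     = 112.3936 Nm


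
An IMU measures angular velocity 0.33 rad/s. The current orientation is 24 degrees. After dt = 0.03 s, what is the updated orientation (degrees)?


delta_theta = w * dt = 0.33 * 0.03 = 0.0099 rad
= 0.5672 deg
theta_new = 24 + 0.5672 = 24.5672 deg


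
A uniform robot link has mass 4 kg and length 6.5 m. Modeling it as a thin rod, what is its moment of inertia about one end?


I = (1/3) * m * L^2
= (1/3) * 4 * 6.5^2
= 0.333333 * 4 * 42.25
= 56.3333 kg*m^2


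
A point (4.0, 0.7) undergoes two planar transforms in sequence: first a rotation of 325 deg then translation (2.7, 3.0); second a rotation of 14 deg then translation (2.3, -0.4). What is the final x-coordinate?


After transform 1:
x1 = cos(325)*4.0 - sin(325)*0.7 + 2.7 = 6.3781
y1 = sin(325)*4.0 + cos(325)*0.7 + 3.0 = 1.2791
After transform 2:
x2 = cos(14)*6.3781 - sin(14)*1.2791 + 2.3
= 8.1792


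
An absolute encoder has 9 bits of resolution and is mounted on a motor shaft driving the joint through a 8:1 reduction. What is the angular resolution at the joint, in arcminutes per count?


counts = 2^9 = 512
effective counts at joint = 512 * 8 = 4096
resolution = 360*60 / 4096
= 5.2734 arcmin/count


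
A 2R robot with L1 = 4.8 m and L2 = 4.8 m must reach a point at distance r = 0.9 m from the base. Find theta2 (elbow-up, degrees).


cos(theta2) = (r^2 - L1^2 - L2^2) / (2*L1*L2)
cos(theta2) = (0.81 - 23.04 - 23.04) / 46.08
cos(theta2) = -0.982422
theta2 = 169.2412 degrees


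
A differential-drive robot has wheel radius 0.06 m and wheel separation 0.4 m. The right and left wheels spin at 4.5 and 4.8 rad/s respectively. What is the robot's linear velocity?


vR = r*wR = 0.06*4.5 = 0.27 m/s
vL = r*wL = 0.06*4.8 = 0.288 m/s
v = (vR+vL)/2 = 0.279 m/s
omega = (vR-vL)/L = -0.045 rad/s
linear velocity = 0.279 m/s


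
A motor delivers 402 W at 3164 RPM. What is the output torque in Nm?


omega = 3164 * 2*pi/60 = 331.3333 rad/s
tau = P / omega = 402 / 331.3333
= 1.2133 Nm


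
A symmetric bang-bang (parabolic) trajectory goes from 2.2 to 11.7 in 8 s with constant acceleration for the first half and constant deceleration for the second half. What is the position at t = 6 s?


Symmetric rest-to-rest: each phase covers (pf-p0)/2 in time T/2. 0.5*a*(T/2)^2 = (pf-p0)/2 => a = 4*(pf-p0)/T^2
a = 4*(11.7-2.2)/8^2 = 0.5938
t = 6 is in the deceleration phase (t > T/2).
p = pf - 0.5*a*(T-t)^2 = 11.7 - 0.5*0.5938*2^2
= 10.5125


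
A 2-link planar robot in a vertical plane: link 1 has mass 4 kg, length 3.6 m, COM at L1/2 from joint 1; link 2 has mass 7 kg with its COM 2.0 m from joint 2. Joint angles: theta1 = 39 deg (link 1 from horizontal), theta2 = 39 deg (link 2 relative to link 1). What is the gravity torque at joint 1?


Horizontal distance from joint 1 to link-1 COM:
  x_c1 = (L1/2)*cos(t1) = 1.8 * 0.7771 = 1.3989 m
Horizontal distance from joint 1 to link-2 COM:
  x_c2 = L1*cos(t1) + Lc2*cos(t1+t2)
       = 3.6*0.7771 + 2.0*0.2079 = 3.2135 m
tau1 = m1*g*x_c1 + m2*g*x_c2
     = 4*9.81*1.3989 + 7*9.81*3.2135
     = 54.8914 + 220.6744
     = 275.5658 Nm


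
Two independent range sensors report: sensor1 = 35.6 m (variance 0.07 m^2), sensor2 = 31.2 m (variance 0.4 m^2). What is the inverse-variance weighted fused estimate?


w1 = (1/var1) / (1/var1 + 1/var2)
   = 14.2857 / (14.2857 + 2.5) = 0.8511
w2 = 1 - w1 = 0.1489
fused = w1*s1 + w2*s2 = 30.2979 + 4.6468
= 34.9447 m


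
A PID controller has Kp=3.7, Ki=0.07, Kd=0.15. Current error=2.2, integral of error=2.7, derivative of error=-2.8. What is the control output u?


u = Kp*e + Ki*int(e) + Kd*de/dt
= 3.7*2.2 + 0.07*2.7 + 0.15*(-2.8)
= 8.14 + 0.189 + -0.42
= 7.909


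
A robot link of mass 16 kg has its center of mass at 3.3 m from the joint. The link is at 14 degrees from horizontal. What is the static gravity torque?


tau = m*g*L*cos(angle)
= 16 * 9.81 * 3.3 * cos(14 deg)
= 16 * 9.81 * 3.3 * 0.9703
= 502.5821 Nm


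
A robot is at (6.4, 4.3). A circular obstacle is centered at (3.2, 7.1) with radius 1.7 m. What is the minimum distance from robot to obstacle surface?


center_dist = sqrt((6.4-3.2)^2 + (4.3-7.1)^2)
= sqrt(10.24 + 7.84)
= 4.2521
min_dist = center_dist - radius = 4.2521 - 1.7 = 2.5521 m


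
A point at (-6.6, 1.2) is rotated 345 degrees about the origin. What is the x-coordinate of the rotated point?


x' = x*cos(theta) - y*sin(theta)
cos(345 deg) = 0.9659, sin(345 deg) = -0.2588
x' = -6.6 * 0.9659 - 1.2 * -0.2588
= -6.3751 - -0.3106
= -6.0645


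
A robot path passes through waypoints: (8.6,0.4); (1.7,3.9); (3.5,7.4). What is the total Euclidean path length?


Segment lengths:
  seg1 = sqrt((-6.9)^2 + (3.5)^2) = 7.7369
  seg2 = sqrt((1.8)^2 + (3.5)^2) = 3.9357
Total = 11.6727


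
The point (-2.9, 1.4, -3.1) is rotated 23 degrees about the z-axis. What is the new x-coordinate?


Rotation about z-axis: x' = x*cos(theta) - y*sin(theta)
= -2.9 * 0.9205 - 1.4 * 0.3907
= -3.2165


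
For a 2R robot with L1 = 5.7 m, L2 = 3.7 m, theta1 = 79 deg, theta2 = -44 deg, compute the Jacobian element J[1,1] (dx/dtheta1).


J[1,1] = -L1*sin(t1) - L2*sin(t1+t2)
= -5.7*sin(79) - 3.7*sin(35)
= -7.7175


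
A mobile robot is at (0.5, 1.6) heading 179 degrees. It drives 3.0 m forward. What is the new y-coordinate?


y_new = y0 + d*sin(theta)
= 1.6 + 3.0*sin(179)
= 1.6 + 0.0524
= 1.6524


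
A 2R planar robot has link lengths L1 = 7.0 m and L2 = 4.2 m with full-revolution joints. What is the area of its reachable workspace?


r_max = L1 + L2 = 11.2 m
r_min = |L1 - L2| = 2.8 m
Area = pi*(r_max^2 - r_min^2)
= pi*(125.44 - 7.84)
= pi * 117.6
= 369.4513 m^2


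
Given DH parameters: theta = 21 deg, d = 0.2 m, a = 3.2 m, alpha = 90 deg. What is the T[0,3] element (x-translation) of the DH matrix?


T[0,3] = a * cos(theta)
= 3.2 * cos(21 deg)
= 3.2 * 0.9336
= 2.9875


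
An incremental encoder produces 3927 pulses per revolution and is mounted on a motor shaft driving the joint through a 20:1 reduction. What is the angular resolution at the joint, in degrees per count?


counts per rev = 3927
effective counts at joint = 3927 * 20 = 78540
resolution = 360 / 78540
= 0.0046 deg/count


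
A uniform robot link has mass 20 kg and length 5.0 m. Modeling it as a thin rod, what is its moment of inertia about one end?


I = (1/3) * m * L^2
= (1/3) * 20 * 5.0^2
= 0.333333 * 20 * 25.0
= 166.6667 kg*m^2


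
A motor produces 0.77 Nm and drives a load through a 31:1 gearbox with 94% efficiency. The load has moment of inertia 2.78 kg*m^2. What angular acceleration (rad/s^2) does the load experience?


tau_out = tau_motor * N * eta
= 0.77 * 31 * 0.94 = 22.4378 Nm
alpha = tau_out / I = 22.4378 / 2.78
= 8.0712 rad/s^2


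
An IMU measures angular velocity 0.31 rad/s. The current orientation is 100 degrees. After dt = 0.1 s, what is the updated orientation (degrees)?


delta_theta = w * dt = 0.31 * 0.1 = 0.031 rad
= 1.7762 deg
theta_new = 100 + 1.7762 = 101.7762 deg


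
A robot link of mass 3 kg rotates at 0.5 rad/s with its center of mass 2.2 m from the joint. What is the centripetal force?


F = m * omega^2 * r
= 3 * 0.5^2 * 2.2
= 3 * 0.25 * 2.2
= 1.65 N


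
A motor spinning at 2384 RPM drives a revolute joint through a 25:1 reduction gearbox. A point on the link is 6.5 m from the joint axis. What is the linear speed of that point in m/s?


omega_motor = 2384 * 2*pi/60 = 249.6519 rad/s
omega_joint = omega_motor / 25 = 9.9861 rad/s
v = omega_joint * r = 9.9861 * 6.5
= 64.9095 m/s


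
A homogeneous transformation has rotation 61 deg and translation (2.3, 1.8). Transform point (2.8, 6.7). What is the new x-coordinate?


x' = cos(theta)*px - sin(theta)*py + tx
= 0.4848*2.8 - 0.8746*6.7 + 2.3
= -2.2025


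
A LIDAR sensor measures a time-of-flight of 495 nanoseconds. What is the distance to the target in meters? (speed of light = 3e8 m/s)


tof = 495 ns = 4.95e-07 s
dist = c * tof / 2
= 3e8 * 4.95e-07 / 2
= 74.25 m


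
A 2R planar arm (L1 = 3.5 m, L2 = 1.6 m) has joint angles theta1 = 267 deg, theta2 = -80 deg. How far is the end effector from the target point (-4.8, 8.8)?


End effector via forward kinematics:
x = L1*cos(t1) + L2*cos(t1+t2) = -1.7712
y = L1*sin(t1) + L2*sin(t1+t2) = -3.6902
Distance to target:
d = sqrt((-4.8 - -1.7712)^2 + (8.8 - -3.6902)^2)
= sqrt(9.1733 + 156.005)
= 12.8522 m


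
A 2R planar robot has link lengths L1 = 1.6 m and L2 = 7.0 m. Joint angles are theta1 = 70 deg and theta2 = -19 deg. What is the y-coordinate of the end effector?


Convert angles to radians: theta1 = 1.2217, theta2 = -0.3316
y = L1*sin(theta1) + L2*sin(theta1+theta2)
y = 1.5035 + 5.44
y = 6.9435


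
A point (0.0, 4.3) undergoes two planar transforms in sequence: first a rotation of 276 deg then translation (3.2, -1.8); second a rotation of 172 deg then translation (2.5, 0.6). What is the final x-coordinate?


After transform 1:
x1 = cos(276)*0.0 - sin(276)*4.3 + 3.2 = 7.4764
y1 = sin(276)*0.0 + cos(276)*4.3 + -1.8 = -1.3505
After transform 2:
x2 = cos(172)*7.4764 - sin(172)*-1.3505 + 2.5
= -4.7157


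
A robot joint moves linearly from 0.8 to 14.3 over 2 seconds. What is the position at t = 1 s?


s = t/T = 1/2 = 0.5
p(t) = p0 + (pf-p0)*s
= 0.8 + (14.3 - 0.8) * 0.5
= 7.55


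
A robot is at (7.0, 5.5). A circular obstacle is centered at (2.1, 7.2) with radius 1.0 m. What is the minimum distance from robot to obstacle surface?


center_dist = sqrt((7.0-2.1)^2 + (5.5-7.2)^2)
= sqrt(24.01 + 2.89)
= 5.1865
min_dist = center_dist - radius = 5.1865 - 1.0 = 4.1865 m


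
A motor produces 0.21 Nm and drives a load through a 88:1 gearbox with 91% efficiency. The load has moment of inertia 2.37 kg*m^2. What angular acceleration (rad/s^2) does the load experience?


tau_out = tau_motor * N * eta
= 0.21 * 88 * 0.91 = 16.8168 Nm
alpha = tau_out / I = 16.8168 / 2.37
= 7.0957 rad/s^2


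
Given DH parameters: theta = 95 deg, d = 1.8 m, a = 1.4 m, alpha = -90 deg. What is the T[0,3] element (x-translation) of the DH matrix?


T[0,3] = a * cos(theta)
= 1.4 * cos(95 deg)
= 1.4 * -0.0872
= -0.122


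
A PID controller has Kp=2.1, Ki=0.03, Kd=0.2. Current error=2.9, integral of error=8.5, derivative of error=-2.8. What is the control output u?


u = Kp*e + Ki*int(e) + Kd*de/dt
= 2.1*2.9 + 0.03*8.5 + 0.2*(-2.8)
= 6.09 + 0.255 + -0.56
= 5.785


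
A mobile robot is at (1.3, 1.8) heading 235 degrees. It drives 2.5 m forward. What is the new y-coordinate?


y_new = y0 + d*sin(theta)
= 1.8 + 2.5*sin(235)
= 1.8 + -2.0479
= -0.2479


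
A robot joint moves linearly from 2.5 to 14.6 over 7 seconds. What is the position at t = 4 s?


s = t/T = 4/7 = 0.5714
p(t) = p0 + (pf-p0)*s
= 2.5 + (14.6 - 2.5) * 0.5714
= 9.4143


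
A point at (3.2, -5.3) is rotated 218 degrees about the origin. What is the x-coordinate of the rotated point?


x' = x*cos(theta) - y*sin(theta)
cos(218 deg) = -0.788, sin(218 deg) = -0.6157
x' = 3.2 * -0.788 - -5.3 * -0.6157
= -2.5216 - 3.263
= -5.7846


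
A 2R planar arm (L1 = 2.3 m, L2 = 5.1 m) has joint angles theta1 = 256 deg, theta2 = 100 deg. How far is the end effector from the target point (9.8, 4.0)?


End effector via forward kinematics:
x = L1*cos(t1) + L2*cos(t1+t2) = 4.5312
y = L1*sin(t1) + L2*sin(t1+t2) = -2.5874
Distance to target:
d = sqrt((9.8 - 4.5312)^2 + (4.0 - -2.5874)^2)
= sqrt(27.7607 + 43.3943)
= 8.4353 m


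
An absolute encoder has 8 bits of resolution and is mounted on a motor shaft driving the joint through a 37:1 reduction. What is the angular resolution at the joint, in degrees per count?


counts = 2^8 = 256
effective counts at joint = 256 * 37 = 9472
resolution = 360 / 9472
= 0.038 deg/count


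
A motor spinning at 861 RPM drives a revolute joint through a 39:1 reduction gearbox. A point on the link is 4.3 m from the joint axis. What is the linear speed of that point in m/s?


omega_motor = 861 * 2*pi/60 = 90.1637 rad/s
omega_joint = omega_motor / 39 = 2.3119 rad/s
v = omega_joint * r = 2.3119 * 4.3
= 9.9411 m/s


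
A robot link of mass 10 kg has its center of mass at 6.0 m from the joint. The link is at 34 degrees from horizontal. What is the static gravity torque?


tau = m*g*L*cos(angle)
= 10 * 9.81 * 6.0 * cos(34 deg)
= 10 * 9.81 * 6.0 * 0.829
= 487.9715 Nm


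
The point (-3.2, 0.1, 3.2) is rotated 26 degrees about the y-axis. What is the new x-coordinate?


Rotation about y-axis: x' = x*cos(theta) + z*sin(theta)
= -3.2 * 0.8988 + 3.2 * 0.4384
= -1.4734


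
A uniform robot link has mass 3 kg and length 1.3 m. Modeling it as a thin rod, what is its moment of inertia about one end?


I = (1/3) * m * L^2
= (1/3) * 3 * 1.3^2
= 0.333333 * 3 * 1.69
= 1.69 kg*m^2


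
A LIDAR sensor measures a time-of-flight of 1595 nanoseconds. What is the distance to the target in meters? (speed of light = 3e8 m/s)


tof = 1595 ns = 1.595e-06 s
dist = c * tof / 2
= 3e8 * 1.595e-06 / 2
= 239.25 m


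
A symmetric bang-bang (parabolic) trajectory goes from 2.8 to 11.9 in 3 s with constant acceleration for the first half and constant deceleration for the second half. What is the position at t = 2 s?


Symmetric rest-to-rest: each phase covers (pf-p0)/2 in time T/2. 0.5*a*(T/2)^2 = (pf-p0)/2 => a = 4*(pf-p0)/T^2
a = 4*(11.9-2.8)/3^2 = 4.0444
t = 2 is in the deceleration phase (t > T/2).
p = pf - 0.5*a*(T-t)^2 = 11.9 - 0.5*4.0444*1^2
= 9.8778


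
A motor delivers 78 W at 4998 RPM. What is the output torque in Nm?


omega = 4998 * 2*pi/60 = 523.3893 rad/s
tau = P / omega = 78 / 523.3893
= 0.149 Nm


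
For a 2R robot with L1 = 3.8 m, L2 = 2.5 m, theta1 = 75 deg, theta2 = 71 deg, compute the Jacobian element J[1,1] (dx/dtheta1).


J[1,1] = -L1*sin(t1) - L2*sin(t1+t2)
= -3.8*sin(75) - 2.5*sin(146)
= -5.0685


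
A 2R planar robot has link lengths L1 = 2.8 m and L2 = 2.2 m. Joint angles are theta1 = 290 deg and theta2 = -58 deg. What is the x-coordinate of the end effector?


Convert angles to radians: theta1 = 5.0615, theta2 = -1.0123
x = L1*cos(theta1) + L2*cos(theta1+theta2)
x = 0.9577 + -1.3545
x = -0.3968


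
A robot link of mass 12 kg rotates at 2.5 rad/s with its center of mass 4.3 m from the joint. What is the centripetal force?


F = m * omega^2 * r
= 12 * 2.5^2 * 4.3
= 12 * 6.25 * 4.3
= 322.5 N


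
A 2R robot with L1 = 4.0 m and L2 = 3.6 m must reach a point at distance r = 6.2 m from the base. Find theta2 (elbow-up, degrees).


cos(theta2) = (r^2 - L1^2 - L2^2) / (2*L1*L2)
cos(theta2) = (38.44 - 16.0 - 12.96) / 28.8
cos(theta2) = 0.329167
theta2 = 70.7818 degrees


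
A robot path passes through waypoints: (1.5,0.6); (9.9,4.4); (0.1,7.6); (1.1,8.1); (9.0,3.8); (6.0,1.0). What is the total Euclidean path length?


Segment lengths:
  seg1 = sqrt((8.4)^2 + (3.8)^2) = 9.2195
  seg2 = sqrt((-9.8)^2 + (3.2)^2) = 10.3092
  seg3 = sqrt((1.0)^2 + (0.5)^2) = 1.118
  seg4 = sqrt((7.9)^2 + (-4.3)^2) = 8.9944
  seg5 = sqrt((-3.0)^2 + (-2.8)^2) = 4.1037
Total = 33.7449


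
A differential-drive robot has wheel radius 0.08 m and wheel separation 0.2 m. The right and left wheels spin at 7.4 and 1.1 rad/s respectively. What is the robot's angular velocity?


vR = r*wR = 0.08*7.4 = 0.592 m/s
vL = r*wL = 0.08*1.1 = 0.088 m/s
v = (vR+vL)/2 = 0.34 m/s
omega = (vR-vL)/L = 2.52 rad/s
angular velocity = 2.52 rad/s


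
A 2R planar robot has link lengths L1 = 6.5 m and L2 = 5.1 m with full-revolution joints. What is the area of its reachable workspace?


r_max = L1 + L2 = 11.6 m
r_min = |L1 - L2| = 1.4 m
Area = pi*(r_max^2 - r_min^2)
= pi*(134.56 - 1.96)
= pi * 132.6
= 416.5752 m^2


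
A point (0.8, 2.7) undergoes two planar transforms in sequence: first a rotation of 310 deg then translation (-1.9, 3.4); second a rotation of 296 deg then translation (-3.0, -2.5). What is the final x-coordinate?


After transform 1:
x1 = cos(310)*0.8 - sin(310)*2.7 + -1.9 = 0.6826
y1 = sin(310)*0.8 + cos(310)*2.7 + 3.4 = 4.5227
After transform 2:
x2 = cos(296)*0.6826 - sin(296)*4.5227 + -3.0
= 1.3642


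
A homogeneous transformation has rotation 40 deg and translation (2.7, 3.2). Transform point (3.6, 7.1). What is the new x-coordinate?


x' = cos(theta)*px - sin(theta)*py + tx
= 0.766*3.6 - 0.6428*7.1 + 2.7
= 0.894


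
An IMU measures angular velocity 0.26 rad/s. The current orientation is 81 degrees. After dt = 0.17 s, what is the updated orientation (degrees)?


delta_theta = w * dt = 0.26 * 0.17 = 0.0442 rad
= 2.5325 deg
theta_new = 81 + 2.5325 = 83.5325 deg


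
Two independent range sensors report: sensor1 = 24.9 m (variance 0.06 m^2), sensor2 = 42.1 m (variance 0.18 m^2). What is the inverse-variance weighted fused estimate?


w1 = (1/var1) / (1/var1 + 1/var2)
   = 16.6667 / (16.6667 + 5.5556) = 0.75
w2 = 1 - w1 = 0.25
fused = w1*s1 + w2*s2 = 18.675 + 10.525
= 29.2 m


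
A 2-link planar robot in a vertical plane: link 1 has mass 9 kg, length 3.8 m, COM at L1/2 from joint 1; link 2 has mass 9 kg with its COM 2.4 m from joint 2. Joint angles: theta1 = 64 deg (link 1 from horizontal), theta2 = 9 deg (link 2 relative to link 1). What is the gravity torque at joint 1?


Horizontal distance from joint 1 to link-1 COM:
  x_c1 = (L1/2)*cos(t1) = 1.9 * 0.4384 = 0.8329 m
Horizontal distance from joint 1 to link-2 COM:
  x_c2 = L1*cos(t1) + Lc2*cos(t1+t2)
       = 3.8*0.4384 + 2.4*0.2924 = 2.3675 m
tau1 = m1*g*x_c1 + m2*g*x_c2
     = 9*9.81*0.8329 + 9*9.81*2.3675
     = 73.5372 + 209.0268
     = 282.564 Nm


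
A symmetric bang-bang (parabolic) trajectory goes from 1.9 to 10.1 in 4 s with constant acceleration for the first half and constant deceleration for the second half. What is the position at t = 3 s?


Symmetric rest-to-rest: each phase covers (pf-p0)/2 in time T/2. 0.5*a*(T/2)^2 = (pf-p0)/2 => a = 4*(pf-p0)/T^2
a = 4*(10.1-1.9)/4^2 = 2.05
t = 3 is in the deceleration phase (t > T/2).
p = pf - 0.5*a*(T-t)^2 = 10.1 - 0.5*2.05*1^2
= 9.075


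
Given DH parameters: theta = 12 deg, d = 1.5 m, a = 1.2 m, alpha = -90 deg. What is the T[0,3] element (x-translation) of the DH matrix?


T[0,3] = a * cos(theta)
= 1.2 * cos(12 deg)
= 1.2 * 0.9781
= 1.1738


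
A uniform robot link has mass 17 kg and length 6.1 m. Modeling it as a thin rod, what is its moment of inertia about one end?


I = (1/3) * m * L^2
= (1/3) * 17 * 6.1^2
= 0.333333 * 17 * 37.21
= 210.8567 kg*m^2


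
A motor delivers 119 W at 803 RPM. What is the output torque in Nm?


omega = 803 * 2*pi/60 = 84.09 rad/s
tau = P / omega = 119 / 84.09
= 1.4152 Nm


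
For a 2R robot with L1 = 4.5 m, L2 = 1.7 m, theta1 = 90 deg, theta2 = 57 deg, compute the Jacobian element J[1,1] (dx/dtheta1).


J[1,1] = -L1*sin(t1) - L2*sin(t1+t2)
= -4.5*sin(90) - 1.7*sin(147)
= -5.4259


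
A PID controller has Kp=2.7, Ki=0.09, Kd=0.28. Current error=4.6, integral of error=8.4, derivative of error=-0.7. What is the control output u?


u = Kp*e + Ki*int(e) + Kd*de/dt
= 2.7*4.6 + 0.09*8.4 + 0.28*(-0.7)
= 12.42 + 0.756 + -0.196
= 12.98


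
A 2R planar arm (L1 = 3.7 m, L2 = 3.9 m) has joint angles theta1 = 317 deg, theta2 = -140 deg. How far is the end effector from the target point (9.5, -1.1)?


End effector via forward kinematics:
x = L1*cos(t1) + L2*cos(t1+t2) = -1.1886
y = L1*sin(t1) + L2*sin(t1+t2) = -2.3193
Distance to target:
d = sqrt((9.5 - -1.1886)^2 + (-1.1 - -2.3193)^2)
= sqrt(114.2472 + 1.4867)
= 10.758 m


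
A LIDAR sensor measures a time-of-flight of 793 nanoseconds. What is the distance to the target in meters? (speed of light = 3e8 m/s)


tof = 793 ns = 7.93e-07 s
dist = c * tof / 2
= 3e8 * 7.93e-07 / 2
= 118.95 m


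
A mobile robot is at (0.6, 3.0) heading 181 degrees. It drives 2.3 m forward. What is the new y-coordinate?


y_new = y0 + d*sin(theta)
= 3.0 + 2.3*sin(181)
= 3.0 + -0.0401
= 2.9599


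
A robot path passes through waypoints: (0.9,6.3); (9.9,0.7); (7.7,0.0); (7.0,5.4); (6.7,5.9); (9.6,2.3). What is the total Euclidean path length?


Segment lengths:
  seg1 = sqrt((9.0)^2 + (-5.6)^2) = 10.6
  seg2 = sqrt((-2.2)^2 + (-0.7)^2) = 2.3087
  seg3 = sqrt((-0.7)^2 + (5.4)^2) = 5.4452
  seg4 = sqrt((-0.3)^2 + (0.5)^2) = 0.5831
  seg5 = sqrt((2.9)^2 + (-3.6)^2) = 4.6228
Total = 23.5597


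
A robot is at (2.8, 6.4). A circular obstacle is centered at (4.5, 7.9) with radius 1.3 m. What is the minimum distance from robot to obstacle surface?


center_dist = sqrt((2.8-4.5)^2 + (6.4-7.9)^2)
= sqrt(2.89 + 2.25)
= 2.2672
min_dist = center_dist - radius = 2.2672 - 1.3 = 0.9672 m


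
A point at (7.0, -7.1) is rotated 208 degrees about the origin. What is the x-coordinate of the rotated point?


x' = x*cos(theta) - y*sin(theta)
cos(208 deg) = -0.8829, sin(208 deg) = -0.4695
x' = 7.0 * -0.8829 - -7.1 * -0.4695
= -6.1806 - 3.3332
= -9.5139


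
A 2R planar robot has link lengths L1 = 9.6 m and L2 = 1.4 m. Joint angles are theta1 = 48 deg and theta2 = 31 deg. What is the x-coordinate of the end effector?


Convert angles to radians: theta1 = 0.8378, theta2 = 0.5411
x = L1*cos(theta1) + L2*cos(theta1+theta2)
x = 6.4237 + 0.2671
x = 6.6908


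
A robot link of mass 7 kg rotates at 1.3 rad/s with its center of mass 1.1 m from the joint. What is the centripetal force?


F = m * omega^2 * r
= 7 * 1.3^2 * 1.1
= 7 * 1.69 * 1.1
= 13.013 N


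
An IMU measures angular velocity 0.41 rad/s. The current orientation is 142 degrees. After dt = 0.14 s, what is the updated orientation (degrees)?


delta_theta = w * dt = 0.41 * 0.14 = 0.0574 rad
= 3.2888 deg
theta_new = 142 + 3.2888 = 145.2888 deg


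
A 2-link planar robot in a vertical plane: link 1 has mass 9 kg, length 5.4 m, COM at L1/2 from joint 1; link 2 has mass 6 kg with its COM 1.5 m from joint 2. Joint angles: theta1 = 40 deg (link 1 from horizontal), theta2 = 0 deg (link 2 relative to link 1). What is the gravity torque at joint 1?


Horizontal distance from joint 1 to link-1 COM:
  x_c1 = (L1/2)*cos(t1) = 2.7 * 0.766 = 2.0683 m
Horizontal distance from joint 1 to link-2 COM:
  x_c2 = L1*cos(t1) + Lc2*cos(t1+t2)
       = 5.4*0.766 + 1.5*0.766 = 5.2857 m
tau1 = m1*g*x_c1 + m2*g*x_c2
     = 9*9.81*2.0683 + 6*9.81*5.2857
     = 182.612 + 311.1167
     = 493.7287 Nm


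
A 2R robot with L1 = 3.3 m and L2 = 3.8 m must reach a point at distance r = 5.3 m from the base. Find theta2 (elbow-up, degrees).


cos(theta2) = (r^2 - L1^2 - L2^2) / (2*L1*L2)
cos(theta2) = (28.09 - 10.89 - 14.44) / 25.08
cos(theta2) = 0.110048
theta2 = 83.6819 degrees


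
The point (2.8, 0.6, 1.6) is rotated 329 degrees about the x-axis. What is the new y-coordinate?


Rotation about x-axis: y' = y*cos(theta) - z*sin(theta)
= 0.6 * 0.8572 - 1.6 * -0.515
= 1.3384


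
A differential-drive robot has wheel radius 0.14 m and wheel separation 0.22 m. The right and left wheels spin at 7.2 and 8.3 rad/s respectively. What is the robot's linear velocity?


vR = r*wR = 0.14*7.2 = 1.008 m/s
vL = r*wL = 0.14*8.3 = 1.162 m/s
v = (vR+vL)/2 = 1.085 m/s
omega = (vR-vL)/L = -0.7 rad/s
linear velocity = 1.085 m/s


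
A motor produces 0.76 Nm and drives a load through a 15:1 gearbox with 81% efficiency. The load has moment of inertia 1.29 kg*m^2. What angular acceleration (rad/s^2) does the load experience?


tau_out = tau_motor * N * eta
= 0.76 * 15 * 0.81 = 9.234 Nm
alpha = tau_out / I = 9.234 / 1.29
= 7.1581 rad/s^2


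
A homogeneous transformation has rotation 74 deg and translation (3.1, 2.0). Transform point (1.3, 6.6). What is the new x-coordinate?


x' = cos(theta)*px - sin(theta)*py + tx
= 0.2756*1.3 - 0.9613*6.6 + 3.1
= -2.886


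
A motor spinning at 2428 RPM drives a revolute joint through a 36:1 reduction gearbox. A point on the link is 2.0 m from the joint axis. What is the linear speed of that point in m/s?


omega_motor = 2428 * 2*pi/60 = 254.2596 rad/s
omega_joint = omega_motor / 36 = 7.0628 rad/s
v = omega_joint * r = 7.0628 * 2.0
= 14.1255 m/s


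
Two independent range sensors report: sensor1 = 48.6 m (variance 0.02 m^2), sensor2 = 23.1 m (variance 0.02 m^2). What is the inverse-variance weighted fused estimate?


w1 = (1/var1) / (1/var1 + 1/var2)
   = 50.0 / (50.0 + 50.0) = 0.5
w2 = 1 - w1 = 0.5
fused = w1*s1 + w2*s2 = 24.3 + 11.55
= 35.85 m


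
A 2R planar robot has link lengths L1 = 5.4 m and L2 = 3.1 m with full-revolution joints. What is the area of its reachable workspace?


r_max = L1 + L2 = 8.5 m
r_min = |L1 - L2| = 2.3 m
Area = pi*(r_max^2 - r_min^2)
= pi*(72.25 - 5.29)
= pi * 66.96
= 210.361 m^2


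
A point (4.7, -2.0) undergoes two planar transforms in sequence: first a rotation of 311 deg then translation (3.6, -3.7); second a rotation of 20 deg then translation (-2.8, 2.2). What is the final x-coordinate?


After transform 1:
x1 = cos(311)*4.7 - sin(311)*-2.0 + 3.6 = 5.1741
y1 = sin(311)*4.7 + cos(311)*-2.0 + -3.7 = -8.5593
After transform 2:
x2 = cos(20)*5.1741 - sin(20)*-8.5593 + -2.8
= 4.9895


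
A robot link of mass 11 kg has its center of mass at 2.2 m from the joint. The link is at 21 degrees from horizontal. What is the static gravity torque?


tau = m*g*L*cos(angle)
= 11 * 9.81 * 2.2 * cos(21 deg)
= 11 * 9.81 * 2.2 * 0.9336
= 221.6339 Nm


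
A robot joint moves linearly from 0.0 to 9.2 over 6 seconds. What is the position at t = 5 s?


s = t/T = 5/6 = 0.8333
p(t) = p0 + (pf-p0)*s
= 0.0 + (9.2 - 0.0) * 0.8333
= 7.6667


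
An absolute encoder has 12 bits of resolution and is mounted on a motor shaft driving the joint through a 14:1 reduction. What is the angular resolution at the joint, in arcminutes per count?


counts = 2^12 = 4096
effective counts at joint = 4096 * 14 = 57344
resolution = 360*60 / 57344
= 0.3767 arcmin/count


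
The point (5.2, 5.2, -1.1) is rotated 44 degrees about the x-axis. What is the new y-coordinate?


Rotation about x-axis: y' = y*cos(theta) - z*sin(theta)
= 5.2 * 0.7193 - -1.1 * 0.6947
= 4.5047


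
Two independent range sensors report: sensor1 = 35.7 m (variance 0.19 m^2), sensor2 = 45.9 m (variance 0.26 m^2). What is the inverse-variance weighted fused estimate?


w1 = (1/var1) / (1/var1 + 1/var2)
   = 5.2632 / (5.2632 + 3.8462) = 0.5778
w2 = 1 - w1 = 0.4222
fused = w1*s1 + w2*s2 = 20.6267 + 19.38
= 40.0067 m


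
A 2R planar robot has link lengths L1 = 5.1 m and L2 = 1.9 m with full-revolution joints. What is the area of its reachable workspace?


r_max = L1 + L2 = 7.0 m
r_min = |L1 - L2| = 3.2 m
Area = pi*(r_max^2 - r_min^2)
= pi*(49.0 - 10.24)
= pi * 38.76
= 121.7681 m^2


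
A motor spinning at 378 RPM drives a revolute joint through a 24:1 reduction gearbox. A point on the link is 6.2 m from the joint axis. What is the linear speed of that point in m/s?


omega_motor = 378 * 2*pi/60 = 39.5841 rad/s
omega_joint = omega_motor / 24 = 1.6493 rad/s
v = omega_joint * r = 1.6493 * 6.2
= 10.2259 m/s


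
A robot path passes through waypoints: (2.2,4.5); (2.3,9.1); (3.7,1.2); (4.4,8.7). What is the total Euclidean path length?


Segment lengths:
  seg1 = sqrt((0.1)^2 + (4.6)^2) = 4.6011
  seg2 = sqrt((1.4)^2 + (-7.9)^2) = 8.0231
  seg3 = sqrt((0.7)^2 + (7.5)^2) = 7.5326
Total = 20.1568


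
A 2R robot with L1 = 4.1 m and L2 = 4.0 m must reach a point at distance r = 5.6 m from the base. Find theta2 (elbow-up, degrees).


cos(theta2) = (r^2 - L1^2 - L2^2) / (2*L1*L2)
cos(theta2) = (31.36 - 16.81 - 16.0) / 32.8
cos(theta2) = -0.044207
theta2 = 92.5337 degrees


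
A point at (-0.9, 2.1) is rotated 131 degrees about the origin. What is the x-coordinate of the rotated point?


x' = x*cos(theta) - y*sin(theta)
cos(131 deg) = -0.6561, sin(131 deg) = 0.7547
x' = -0.9 * -0.6561 - 2.1 * 0.7547
= 0.5905 - 1.5849
= -0.9944


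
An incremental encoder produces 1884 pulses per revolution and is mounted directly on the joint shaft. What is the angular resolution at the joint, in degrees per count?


counts per rev = 1884
resolution = 360 / 1884
= 0.1911 deg/count


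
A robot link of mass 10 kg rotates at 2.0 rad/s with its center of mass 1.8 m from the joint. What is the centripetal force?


F = m * omega^2 * r
= 10 * 2.0^2 * 1.8
= 10 * 4.0 * 1.8
= 72.0 N


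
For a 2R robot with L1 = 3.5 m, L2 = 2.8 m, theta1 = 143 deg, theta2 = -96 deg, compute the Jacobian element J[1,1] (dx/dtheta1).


J[1,1] = -L1*sin(t1) - L2*sin(t1+t2)
= -3.5*sin(143) - 2.8*sin(47)
= -4.1541


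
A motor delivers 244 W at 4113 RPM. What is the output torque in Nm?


omega = 4113 * 2*pi/60 = 430.7124 rad/s
tau = P / omega = 244 / 430.7124
= 0.5665 Nm


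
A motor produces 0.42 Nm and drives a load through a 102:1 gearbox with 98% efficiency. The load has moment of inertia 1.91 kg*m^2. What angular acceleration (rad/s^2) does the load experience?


tau_out = tau_motor * N * eta
= 0.42 * 102 * 0.98 = 41.9832 Nm
alpha = tau_out / I = 41.9832 / 1.91
= 21.9807 rad/s^2


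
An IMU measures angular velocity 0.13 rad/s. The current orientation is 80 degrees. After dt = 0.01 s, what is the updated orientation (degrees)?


delta_theta = w * dt = 0.13 * 0.01 = 0.0013 rad
= 0.0745 deg
theta_new = 80 + 0.0745 = 80.0745 deg


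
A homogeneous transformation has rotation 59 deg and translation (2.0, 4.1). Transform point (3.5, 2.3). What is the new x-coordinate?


x' = cos(theta)*px - sin(theta)*py + tx
= 0.515*3.5 - 0.8572*2.3 + 2.0
= 1.8311


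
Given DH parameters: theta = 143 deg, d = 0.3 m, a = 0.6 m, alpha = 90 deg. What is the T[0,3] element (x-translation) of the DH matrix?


T[0,3] = a * cos(theta)
= 0.6 * cos(143 deg)
= 0.6 * -0.7986
= -0.4792


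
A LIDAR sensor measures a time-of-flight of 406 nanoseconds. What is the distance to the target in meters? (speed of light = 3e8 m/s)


tof = 406 ns = 4.06e-07 s
dist = c * tof / 2
= 3e8 * 4.06e-07 / 2
= 60.9 m


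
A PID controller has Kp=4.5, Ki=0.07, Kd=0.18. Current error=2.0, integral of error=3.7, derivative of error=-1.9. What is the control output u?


u = Kp*e + Ki*int(e) + Kd*de/dt
= 4.5*2.0 + 0.07*3.7 + 0.18*(-1.9)
= 9.0 + 0.259 + -0.342
= 8.917


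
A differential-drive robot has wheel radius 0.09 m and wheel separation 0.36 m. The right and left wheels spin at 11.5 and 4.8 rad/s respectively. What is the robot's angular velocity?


vR = r*wR = 0.09*11.5 = 1.035 m/s
vL = r*wL = 0.09*4.8 = 0.432 m/s
v = (vR+vL)/2 = 0.7335 m/s
omega = (vR-vL)/L = 1.675 rad/s
angular velocity = 1.675 rad/s


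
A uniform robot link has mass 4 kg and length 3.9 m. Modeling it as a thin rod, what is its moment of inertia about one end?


I = (1/3) * m * L^2
= (1/3) * 4 * 3.9^2
= 0.333333 * 4 * 15.21
= 20.28 kg*m^2


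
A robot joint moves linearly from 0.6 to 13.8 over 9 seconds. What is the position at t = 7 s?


s = t/T = 7/9 = 0.7778
p(t) = p0 + (pf-p0)*s
= 0.6 + (13.8 - 0.6) * 0.7778
= 10.8667


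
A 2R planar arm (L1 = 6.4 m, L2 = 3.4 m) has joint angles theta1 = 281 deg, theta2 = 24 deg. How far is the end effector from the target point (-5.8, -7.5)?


End effector via forward kinematics:
x = L1*cos(t1) + L2*cos(t1+t2) = 3.1713
y = L1*sin(t1) + L2*sin(t1+t2) = -9.0675
Distance to target:
d = sqrt((-5.8 - 3.1713)^2 + (-7.5 - -9.0675)^2)
= sqrt(80.4849 + 2.4572)
= 9.1073 m
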